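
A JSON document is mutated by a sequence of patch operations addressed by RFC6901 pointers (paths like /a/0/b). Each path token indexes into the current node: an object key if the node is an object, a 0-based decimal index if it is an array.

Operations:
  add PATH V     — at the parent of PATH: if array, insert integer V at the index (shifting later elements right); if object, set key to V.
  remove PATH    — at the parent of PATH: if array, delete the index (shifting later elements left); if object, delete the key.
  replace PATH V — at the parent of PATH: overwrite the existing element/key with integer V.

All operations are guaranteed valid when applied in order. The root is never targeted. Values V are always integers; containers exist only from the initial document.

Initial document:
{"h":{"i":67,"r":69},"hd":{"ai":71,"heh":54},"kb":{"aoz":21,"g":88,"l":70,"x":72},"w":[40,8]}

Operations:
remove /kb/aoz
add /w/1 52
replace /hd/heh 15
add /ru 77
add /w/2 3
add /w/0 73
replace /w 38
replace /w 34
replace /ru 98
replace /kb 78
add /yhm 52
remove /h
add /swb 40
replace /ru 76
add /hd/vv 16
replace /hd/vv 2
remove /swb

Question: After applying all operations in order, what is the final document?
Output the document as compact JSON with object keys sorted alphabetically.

After op 1 (remove /kb/aoz): {"h":{"i":67,"r":69},"hd":{"ai":71,"heh":54},"kb":{"g":88,"l":70,"x":72},"w":[40,8]}
After op 2 (add /w/1 52): {"h":{"i":67,"r":69},"hd":{"ai":71,"heh":54},"kb":{"g":88,"l":70,"x":72},"w":[40,52,8]}
After op 3 (replace /hd/heh 15): {"h":{"i":67,"r":69},"hd":{"ai":71,"heh":15},"kb":{"g":88,"l":70,"x":72},"w":[40,52,8]}
After op 4 (add /ru 77): {"h":{"i":67,"r":69},"hd":{"ai":71,"heh":15},"kb":{"g":88,"l":70,"x":72},"ru":77,"w":[40,52,8]}
After op 5 (add /w/2 3): {"h":{"i":67,"r":69},"hd":{"ai":71,"heh":15},"kb":{"g":88,"l":70,"x":72},"ru":77,"w":[40,52,3,8]}
After op 6 (add /w/0 73): {"h":{"i":67,"r":69},"hd":{"ai":71,"heh":15},"kb":{"g":88,"l":70,"x":72},"ru":77,"w":[73,40,52,3,8]}
After op 7 (replace /w 38): {"h":{"i":67,"r":69},"hd":{"ai":71,"heh":15},"kb":{"g":88,"l":70,"x":72},"ru":77,"w":38}
After op 8 (replace /w 34): {"h":{"i":67,"r":69},"hd":{"ai":71,"heh":15},"kb":{"g":88,"l":70,"x":72},"ru":77,"w":34}
After op 9 (replace /ru 98): {"h":{"i":67,"r":69},"hd":{"ai":71,"heh":15},"kb":{"g":88,"l":70,"x":72},"ru":98,"w":34}
After op 10 (replace /kb 78): {"h":{"i":67,"r":69},"hd":{"ai":71,"heh":15},"kb":78,"ru":98,"w":34}
After op 11 (add /yhm 52): {"h":{"i":67,"r":69},"hd":{"ai":71,"heh":15},"kb":78,"ru":98,"w":34,"yhm":52}
After op 12 (remove /h): {"hd":{"ai":71,"heh":15},"kb":78,"ru":98,"w":34,"yhm":52}
After op 13 (add /swb 40): {"hd":{"ai":71,"heh":15},"kb":78,"ru":98,"swb":40,"w":34,"yhm":52}
After op 14 (replace /ru 76): {"hd":{"ai":71,"heh":15},"kb":78,"ru":76,"swb":40,"w":34,"yhm":52}
After op 15 (add /hd/vv 16): {"hd":{"ai":71,"heh":15,"vv":16},"kb":78,"ru":76,"swb":40,"w":34,"yhm":52}
After op 16 (replace /hd/vv 2): {"hd":{"ai":71,"heh":15,"vv":2},"kb":78,"ru":76,"swb":40,"w":34,"yhm":52}
After op 17 (remove /swb): {"hd":{"ai":71,"heh":15,"vv":2},"kb":78,"ru":76,"w":34,"yhm":52}

Answer: {"hd":{"ai":71,"heh":15,"vv":2},"kb":78,"ru":76,"w":34,"yhm":52}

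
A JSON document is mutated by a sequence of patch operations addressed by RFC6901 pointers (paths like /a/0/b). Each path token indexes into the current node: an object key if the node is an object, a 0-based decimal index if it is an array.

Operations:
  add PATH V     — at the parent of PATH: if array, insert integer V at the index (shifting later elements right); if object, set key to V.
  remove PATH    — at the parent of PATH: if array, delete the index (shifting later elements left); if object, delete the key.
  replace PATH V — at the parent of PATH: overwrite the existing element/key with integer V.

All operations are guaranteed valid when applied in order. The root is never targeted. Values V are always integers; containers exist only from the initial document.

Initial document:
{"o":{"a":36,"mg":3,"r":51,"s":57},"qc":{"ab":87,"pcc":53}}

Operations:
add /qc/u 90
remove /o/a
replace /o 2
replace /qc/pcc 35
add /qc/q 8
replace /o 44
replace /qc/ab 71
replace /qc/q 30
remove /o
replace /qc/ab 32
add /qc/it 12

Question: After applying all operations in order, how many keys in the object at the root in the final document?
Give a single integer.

After op 1 (add /qc/u 90): {"o":{"a":36,"mg":3,"r":51,"s":57},"qc":{"ab":87,"pcc":53,"u":90}}
After op 2 (remove /o/a): {"o":{"mg":3,"r":51,"s":57},"qc":{"ab":87,"pcc":53,"u":90}}
After op 3 (replace /o 2): {"o":2,"qc":{"ab":87,"pcc":53,"u":90}}
After op 4 (replace /qc/pcc 35): {"o":2,"qc":{"ab":87,"pcc":35,"u":90}}
After op 5 (add /qc/q 8): {"o":2,"qc":{"ab":87,"pcc":35,"q":8,"u":90}}
After op 6 (replace /o 44): {"o":44,"qc":{"ab":87,"pcc":35,"q":8,"u":90}}
After op 7 (replace /qc/ab 71): {"o":44,"qc":{"ab":71,"pcc":35,"q":8,"u":90}}
After op 8 (replace /qc/q 30): {"o":44,"qc":{"ab":71,"pcc":35,"q":30,"u":90}}
After op 9 (remove /o): {"qc":{"ab":71,"pcc":35,"q":30,"u":90}}
After op 10 (replace /qc/ab 32): {"qc":{"ab":32,"pcc":35,"q":30,"u":90}}
After op 11 (add /qc/it 12): {"qc":{"ab":32,"it":12,"pcc":35,"q":30,"u":90}}
Size at the root: 1

Answer: 1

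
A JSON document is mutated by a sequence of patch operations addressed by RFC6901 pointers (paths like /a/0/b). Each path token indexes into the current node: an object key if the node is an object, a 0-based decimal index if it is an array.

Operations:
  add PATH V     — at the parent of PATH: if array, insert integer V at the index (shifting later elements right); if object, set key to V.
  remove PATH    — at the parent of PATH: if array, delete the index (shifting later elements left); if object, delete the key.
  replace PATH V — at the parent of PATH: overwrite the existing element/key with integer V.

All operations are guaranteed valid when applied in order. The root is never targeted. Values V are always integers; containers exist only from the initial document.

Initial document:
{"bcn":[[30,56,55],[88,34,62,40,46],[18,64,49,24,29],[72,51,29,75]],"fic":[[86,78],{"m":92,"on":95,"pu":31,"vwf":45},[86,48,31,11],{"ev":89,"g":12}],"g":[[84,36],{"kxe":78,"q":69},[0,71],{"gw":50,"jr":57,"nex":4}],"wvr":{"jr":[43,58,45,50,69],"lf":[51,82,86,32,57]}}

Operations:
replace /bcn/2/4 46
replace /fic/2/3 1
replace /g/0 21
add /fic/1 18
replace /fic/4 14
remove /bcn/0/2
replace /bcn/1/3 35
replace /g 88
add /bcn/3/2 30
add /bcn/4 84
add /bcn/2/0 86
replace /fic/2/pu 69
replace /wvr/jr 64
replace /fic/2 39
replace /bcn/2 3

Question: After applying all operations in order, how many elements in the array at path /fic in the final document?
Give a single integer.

Answer: 5

Derivation:
After op 1 (replace /bcn/2/4 46): {"bcn":[[30,56,55],[88,34,62,40,46],[18,64,49,24,46],[72,51,29,75]],"fic":[[86,78],{"m":92,"on":95,"pu":31,"vwf":45},[86,48,31,11],{"ev":89,"g":12}],"g":[[84,36],{"kxe":78,"q":69},[0,71],{"gw":50,"jr":57,"nex":4}],"wvr":{"jr":[43,58,45,50,69],"lf":[51,82,86,32,57]}}
After op 2 (replace /fic/2/3 1): {"bcn":[[30,56,55],[88,34,62,40,46],[18,64,49,24,46],[72,51,29,75]],"fic":[[86,78],{"m":92,"on":95,"pu":31,"vwf":45},[86,48,31,1],{"ev":89,"g":12}],"g":[[84,36],{"kxe":78,"q":69},[0,71],{"gw":50,"jr":57,"nex":4}],"wvr":{"jr":[43,58,45,50,69],"lf":[51,82,86,32,57]}}
After op 3 (replace /g/0 21): {"bcn":[[30,56,55],[88,34,62,40,46],[18,64,49,24,46],[72,51,29,75]],"fic":[[86,78],{"m":92,"on":95,"pu":31,"vwf":45},[86,48,31,1],{"ev":89,"g":12}],"g":[21,{"kxe":78,"q":69},[0,71],{"gw":50,"jr":57,"nex":4}],"wvr":{"jr":[43,58,45,50,69],"lf":[51,82,86,32,57]}}
After op 4 (add /fic/1 18): {"bcn":[[30,56,55],[88,34,62,40,46],[18,64,49,24,46],[72,51,29,75]],"fic":[[86,78],18,{"m":92,"on":95,"pu":31,"vwf":45},[86,48,31,1],{"ev":89,"g":12}],"g":[21,{"kxe":78,"q":69},[0,71],{"gw":50,"jr":57,"nex":4}],"wvr":{"jr":[43,58,45,50,69],"lf":[51,82,86,32,57]}}
After op 5 (replace /fic/4 14): {"bcn":[[30,56,55],[88,34,62,40,46],[18,64,49,24,46],[72,51,29,75]],"fic":[[86,78],18,{"m":92,"on":95,"pu":31,"vwf":45},[86,48,31,1],14],"g":[21,{"kxe":78,"q":69},[0,71],{"gw":50,"jr":57,"nex":4}],"wvr":{"jr":[43,58,45,50,69],"lf":[51,82,86,32,57]}}
After op 6 (remove /bcn/0/2): {"bcn":[[30,56],[88,34,62,40,46],[18,64,49,24,46],[72,51,29,75]],"fic":[[86,78],18,{"m":92,"on":95,"pu":31,"vwf":45},[86,48,31,1],14],"g":[21,{"kxe":78,"q":69},[0,71],{"gw":50,"jr":57,"nex":4}],"wvr":{"jr":[43,58,45,50,69],"lf":[51,82,86,32,57]}}
After op 7 (replace /bcn/1/3 35): {"bcn":[[30,56],[88,34,62,35,46],[18,64,49,24,46],[72,51,29,75]],"fic":[[86,78],18,{"m":92,"on":95,"pu":31,"vwf":45},[86,48,31,1],14],"g":[21,{"kxe":78,"q":69},[0,71],{"gw":50,"jr":57,"nex":4}],"wvr":{"jr":[43,58,45,50,69],"lf":[51,82,86,32,57]}}
After op 8 (replace /g 88): {"bcn":[[30,56],[88,34,62,35,46],[18,64,49,24,46],[72,51,29,75]],"fic":[[86,78],18,{"m":92,"on":95,"pu":31,"vwf":45},[86,48,31,1],14],"g":88,"wvr":{"jr":[43,58,45,50,69],"lf":[51,82,86,32,57]}}
After op 9 (add /bcn/3/2 30): {"bcn":[[30,56],[88,34,62,35,46],[18,64,49,24,46],[72,51,30,29,75]],"fic":[[86,78],18,{"m":92,"on":95,"pu":31,"vwf":45},[86,48,31,1],14],"g":88,"wvr":{"jr":[43,58,45,50,69],"lf":[51,82,86,32,57]}}
After op 10 (add /bcn/4 84): {"bcn":[[30,56],[88,34,62,35,46],[18,64,49,24,46],[72,51,30,29,75],84],"fic":[[86,78],18,{"m":92,"on":95,"pu":31,"vwf":45},[86,48,31,1],14],"g":88,"wvr":{"jr":[43,58,45,50,69],"lf":[51,82,86,32,57]}}
After op 11 (add /bcn/2/0 86): {"bcn":[[30,56],[88,34,62,35,46],[86,18,64,49,24,46],[72,51,30,29,75],84],"fic":[[86,78],18,{"m":92,"on":95,"pu":31,"vwf":45},[86,48,31,1],14],"g":88,"wvr":{"jr":[43,58,45,50,69],"lf":[51,82,86,32,57]}}
After op 12 (replace /fic/2/pu 69): {"bcn":[[30,56],[88,34,62,35,46],[86,18,64,49,24,46],[72,51,30,29,75],84],"fic":[[86,78],18,{"m":92,"on":95,"pu":69,"vwf":45},[86,48,31,1],14],"g":88,"wvr":{"jr":[43,58,45,50,69],"lf":[51,82,86,32,57]}}
After op 13 (replace /wvr/jr 64): {"bcn":[[30,56],[88,34,62,35,46],[86,18,64,49,24,46],[72,51,30,29,75],84],"fic":[[86,78],18,{"m":92,"on":95,"pu":69,"vwf":45},[86,48,31,1],14],"g":88,"wvr":{"jr":64,"lf":[51,82,86,32,57]}}
After op 14 (replace /fic/2 39): {"bcn":[[30,56],[88,34,62,35,46],[86,18,64,49,24,46],[72,51,30,29,75],84],"fic":[[86,78],18,39,[86,48,31,1],14],"g":88,"wvr":{"jr":64,"lf":[51,82,86,32,57]}}
After op 15 (replace /bcn/2 3): {"bcn":[[30,56],[88,34,62,35,46],3,[72,51,30,29,75],84],"fic":[[86,78],18,39,[86,48,31,1],14],"g":88,"wvr":{"jr":64,"lf":[51,82,86,32,57]}}
Size at path /fic: 5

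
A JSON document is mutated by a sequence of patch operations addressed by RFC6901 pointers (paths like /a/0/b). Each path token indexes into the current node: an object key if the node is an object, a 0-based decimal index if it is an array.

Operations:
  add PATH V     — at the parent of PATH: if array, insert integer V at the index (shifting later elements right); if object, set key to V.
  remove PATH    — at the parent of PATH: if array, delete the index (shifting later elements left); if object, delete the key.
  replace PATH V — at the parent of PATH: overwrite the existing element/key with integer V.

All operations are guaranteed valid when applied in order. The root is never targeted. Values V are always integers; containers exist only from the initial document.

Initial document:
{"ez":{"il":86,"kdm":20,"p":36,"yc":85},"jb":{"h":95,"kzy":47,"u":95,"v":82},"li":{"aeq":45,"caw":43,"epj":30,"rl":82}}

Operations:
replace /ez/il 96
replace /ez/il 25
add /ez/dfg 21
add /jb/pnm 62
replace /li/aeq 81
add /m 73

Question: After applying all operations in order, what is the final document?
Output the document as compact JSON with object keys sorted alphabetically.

After op 1 (replace /ez/il 96): {"ez":{"il":96,"kdm":20,"p":36,"yc":85},"jb":{"h":95,"kzy":47,"u":95,"v":82},"li":{"aeq":45,"caw":43,"epj":30,"rl":82}}
After op 2 (replace /ez/il 25): {"ez":{"il":25,"kdm":20,"p":36,"yc":85},"jb":{"h":95,"kzy":47,"u":95,"v":82},"li":{"aeq":45,"caw":43,"epj":30,"rl":82}}
After op 3 (add /ez/dfg 21): {"ez":{"dfg":21,"il":25,"kdm":20,"p":36,"yc":85},"jb":{"h":95,"kzy":47,"u":95,"v":82},"li":{"aeq":45,"caw":43,"epj":30,"rl":82}}
After op 4 (add /jb/pnm 62): {"ez":{"dfg":21,"il":25,"kdm":20,"p":36,"yc":85},"jb":{"h":95,"kzy":47,"pnm":62,"u":95,"v":82},"li":{"aeq":45,"caw":43,"epj":30,"rl":82}}
After op 5 (replace /li/aeq 81): {"ez":{"dfg":21,"il":25,"kdm":20,"p":36,"yc":85},"jb":{"h":95,"kzy":47,"pnm":62,"u":95,"v":82},"li":{"aeq":81,"caw":43,"epj":30,"rl":82}}
After op 6 (add /m 73): {"ez":{"dfg":21,"il":25,"kdm":20,"p":36,"yc":85},"jb":{"h":95,"kzy":47,"pnm":62,"u":95,"v":82},"li":{"aeq":81,"caw":43,"epj":30,"rl":82},"m":73}

Answer: {"ez":{"dfg":21,"il":25,"kdm":20,"p":36,"yc":85},"jb":{"h":95,"kzy":47,"pnm":62,"u":95,"v":82},"li":{"aeq":81,"caw":43,"epj":30,"rl":82},"m":73}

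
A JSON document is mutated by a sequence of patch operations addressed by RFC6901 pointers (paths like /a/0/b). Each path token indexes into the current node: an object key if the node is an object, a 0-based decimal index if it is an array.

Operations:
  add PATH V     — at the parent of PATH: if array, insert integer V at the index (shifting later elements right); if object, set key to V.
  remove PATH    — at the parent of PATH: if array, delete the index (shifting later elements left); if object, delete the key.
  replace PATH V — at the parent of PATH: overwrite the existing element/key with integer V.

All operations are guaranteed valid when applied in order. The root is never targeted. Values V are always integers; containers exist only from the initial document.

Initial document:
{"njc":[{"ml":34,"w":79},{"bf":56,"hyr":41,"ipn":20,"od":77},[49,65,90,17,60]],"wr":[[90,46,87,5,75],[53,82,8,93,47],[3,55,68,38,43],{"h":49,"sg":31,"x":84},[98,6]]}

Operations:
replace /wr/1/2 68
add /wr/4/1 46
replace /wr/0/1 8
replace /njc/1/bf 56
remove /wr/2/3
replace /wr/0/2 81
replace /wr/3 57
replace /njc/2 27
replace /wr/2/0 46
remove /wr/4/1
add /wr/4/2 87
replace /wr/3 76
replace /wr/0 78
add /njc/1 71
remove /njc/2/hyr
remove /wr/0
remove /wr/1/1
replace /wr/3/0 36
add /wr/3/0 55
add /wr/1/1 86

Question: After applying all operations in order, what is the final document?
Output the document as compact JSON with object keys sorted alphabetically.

Answer: {"njc":[{"ml":34,"w":79},71,{"bf":56,"ipn":20,"od":77},27],"wr":[[53,82,68,93,47],[46,86,68,43],76,[55,36,6,87]]}

Derivation:
After op 1 (replace /wr/1/2 68): {"njc":[{"ml":34,"w":79},{"bf":56,"hyr":41,"ipn":20,"od":77},[49,65,90,17,60]],"wr":[[90,46,87,5,75],[53,82,68,93,47],[3,55,68,38,43],{"h":49,"sg":31,"x":84},[98,6]]}
After op 2 (add /wr/4/1 46): {"njc":[{"ml":34,"w":79},{"bf":56,"hyr":41,"ipn":20,"od":77},[49,65,90,17,60]],"wr":[[90,46,87,5,75],[53,82,68,93,47],[3,55,68,38,43],{"h":49,"sg":31,"x":84},[98,46,6]]}
After op 3 (replace /wr/0/1 8): {"njc":[{"ml":34,"w":79},{"bf":56,"hyr":41,"ipn":20,"od":77},[49,65,90,17,60]],"wr":[[90,8,87,5,75],[53,82,68,93,47],[3,55,68,38,43],{"h":49,"sg":31,"x":84},[98,46,6]]}
After op 4 (replace /njc/1/bf 56): {"njc":[{"ml":34,"w":79},{"bf":56,"hyr":41,"ipn":20,"od":77},[49,65,90,17,60]],"wr":[[90,8,87,5,75],[53,82,68,93,47],[3,55,68,38,43],{"h":49,"sg":31,"x":84},[98,46,6]]}
After op 5 (remove /wr/2/3): {"njc":[{"ml":34,"w":79},{"bf":56,"hyr":41,"ipn":20,"od":77},[49,65,90,17,60]],"wr":[[90,8,87,5,75],[53,82,68,93,47],[3,55,68,43],{"h":49,"sg":31,"x":84},[98,46,6]]}
After op 6 (replace /wr/0/2 81): {"njc":[{"ml":34,"w":79},{"bf":56,"hyr":41,"ipn":20,"od":77},[49,65,90,17,60]],"wr":[[90,8,81,5,75],[53,82,68,93,47],[3,55,68,43],{"h":49,"sg":31,"x":84},[98,46,6]]}
After op 7 (replace /wr/3 57): {"njc":[{"ml":34,"w":79},{"bf":56,"hyr":41,"ipn":20,"od":77},[49,65,90,17,60]],"wr":[[90,8,81,5,75],[53,82,68,93,47],[3,55,68,43],57,[98,46,6]]}
After op 8 (replace /njc/2 27): {"njc":[{"ml":34,"w":79},{"bf":56,"hyr":41,"ipn":20,"od":77},27],"wr":[[90,8,81,5,75],[53,82,68,93,47],[3,55,68,43],57,[98,46,6]]}
After op 9 (replace /wr/2/0 46): {"njc":[{"ml":34,"w":79},{"bf":56,"hyr":41,"ipn":20,"od":77},27],"wr":[[90,8,81,5,75],[53,82,68,93,47],[46,55,68,43],57,[98,46,6]]}
After op 10 (remove /wr/4/1): {"njc":[{"ml":34,"w":79},{"bf":56,"hyr":41,"ipn":20,"od":77},27],"wr":[[90,8,81,5,75],[53,82,68,93,47],[46,55,68,43],57,[98,6]]}
After op 11 (add /wr/4/2 87): {"njc":[{"ml":34,"w":79},{"bf":56,"hyr":41,"ipn":20,"od":77},27],"wr":[[90,8,81,5,75],[53,82,68,93,47],[46,55,68,43],57,[98,6,87]]}
After op 12 (replace /wr/3 76): {"njc":[{"ml":34,"w":79},{"bf":56,"hyr":41,"ipn":20,"od":77},27],"wr":[[90,8,81,5,75],[53,82,68,93,47],[46,55,68,43],76,[98,6,87]]}
After op 13 (replace /wr/0 78): {"njc":[{"ml":34,"w":79},{"bf":56,"hyr":41,"ipn":20,"od":77},27],"wr":[78,[53,82,68,93,47],[46,55,68,43],76,[98,6,87]]}
After op 14 (add /njc/1 71): {"njc":[{"ml":34,"w":79},71,{"bf":56,"hyr":41,"ipn":20,"od":77},27],"wr":[78,[53,82,68,93,47],[46,55,68,43],76,[98,6,87]]}
After op 15 (remove /njc/2/hyr): {"njc":[{"ml":34,"w":79},71,{"bf":56,"ipn":20,"od":77},27],"wr":[78,[53,82,68,93,47],[46,55,68,43],76,[98,6,87]]}
After op 16 (remove /wr/0): {"njc":[{"ml":34,"w":79},71,{"bf":56,"ipn":20,"od":77},27],"wr":[[53,82,68,93,47],[46,55,68,43],76,[98,6,87]]}
After op 17 (remove /wr/1/1): {"njc":[{"ml":34,"w":79},71,{"bf":56,"ipn":20,"od":77},27],"wr":[[53,82,68,93,47],[46,68,43],76,[98,6,87]]}
After op 18 (replace /wr/3/0 36): {"njc":[{"ml":34,"w":79},71,{"bf":56,"ipn":20,"od":77},27],"wr":[[53,82,68,93,47],[46,68,43],76,[36,6,87]]}
After op 19 (add /wr/3/0 55): {"njc":[{"ml":34,"w":79},71,{"bf":56,"ipn":20,"od":77},27],"wr":[[53,82,68,93,47],[46,68,43],76,[55,36,6,87]]}
After op 20 (add /wr/1/1 86): {"njc":[{"ml":34,"w":79},71,{"bf":56,"ipn":20,"od":77},27],"wr":[[53,82,68,93,47],[46,86,68,43],76,[55,36,6,87]]}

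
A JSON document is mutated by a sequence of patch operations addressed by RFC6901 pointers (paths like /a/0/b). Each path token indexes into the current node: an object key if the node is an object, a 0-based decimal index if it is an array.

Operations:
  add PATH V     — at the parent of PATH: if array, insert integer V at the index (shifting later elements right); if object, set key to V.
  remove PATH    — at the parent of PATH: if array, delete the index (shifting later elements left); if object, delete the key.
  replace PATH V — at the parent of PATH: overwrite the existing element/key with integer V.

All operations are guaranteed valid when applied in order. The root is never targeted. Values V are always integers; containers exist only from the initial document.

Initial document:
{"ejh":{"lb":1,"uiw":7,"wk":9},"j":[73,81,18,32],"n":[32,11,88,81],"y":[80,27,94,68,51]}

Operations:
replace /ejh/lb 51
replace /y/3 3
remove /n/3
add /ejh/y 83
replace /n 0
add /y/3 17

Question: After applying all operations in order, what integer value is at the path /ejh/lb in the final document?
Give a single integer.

Answer: 51

Derivation:
After op 1 (replace /ejh/lb 51): {"ejh":{"lb":51,"uiw":7,"wk":9},"j":[73,81,18,32],"n":[32,11,88,81],"y":[80,27,94,68,51]}
After op 2 (replace /y/3 3): {"ejh":{"lb":51,"uiw":7,"wk":9},"j":[73,81,18,32],"n":[32,11,88,81],"y":[80,27,94,3,51]}
After op 3 (remove /n/3): {"ejh":{"lb":51,"uiw":7,"wk":9},"j":[73,81,18,32],"n":[32,11,88],"y":[80,27,94,3,51]}
After op 4 (add /ejh/y 83): {"ejh":{"lb":51,"uiw":7,"wk":9,"y":83},"j":[73,81,18,32],"n":[32,11,88],"y":[80,27,94,3,51]}
After op 5 (replace /n 0): {"ejh":{"lb":51,"uiw":7,"wk":9,"y":83},"j":[73,81,18,32],"n":0,"y":[80,27,94,3,51]}
After op 6 (add /y/3 17): {"ejh":{"lb":51,"uiw":7,"wk":9,"y":83},"j":[73,81,18,32],"n":0,"y":[80,27,94,17,3,51]}
Value at /ejh/lb: 51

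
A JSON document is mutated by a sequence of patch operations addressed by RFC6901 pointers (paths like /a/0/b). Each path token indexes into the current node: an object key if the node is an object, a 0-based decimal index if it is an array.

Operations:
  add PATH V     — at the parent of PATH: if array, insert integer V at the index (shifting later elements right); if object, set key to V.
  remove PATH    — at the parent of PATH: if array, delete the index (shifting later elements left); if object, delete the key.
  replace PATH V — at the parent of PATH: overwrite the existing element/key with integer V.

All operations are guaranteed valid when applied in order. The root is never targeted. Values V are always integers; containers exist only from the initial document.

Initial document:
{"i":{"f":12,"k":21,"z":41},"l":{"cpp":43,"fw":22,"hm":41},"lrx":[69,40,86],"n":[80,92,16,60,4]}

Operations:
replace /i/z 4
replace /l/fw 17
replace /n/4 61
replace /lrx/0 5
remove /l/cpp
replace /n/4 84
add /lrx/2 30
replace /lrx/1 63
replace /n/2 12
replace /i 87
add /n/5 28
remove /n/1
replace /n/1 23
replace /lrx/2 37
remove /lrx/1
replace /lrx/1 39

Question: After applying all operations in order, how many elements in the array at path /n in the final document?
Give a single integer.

After op 1 (replace /i/z 4): {"i":{"f":12,"k":21,"z":4},"l":{"cpp":43,"fw":22,"hm":41},"lrx":[69,40,86],"n":[80,92,16,60,4]}
After op 2 (replace /l/fw 17): {"i":{"f":12,"k":21,"z":4},"l":{"cpp":43,"fw":17,"hm":41},"lrx":[69,40,86],"n":[80,92,16,60,4]}
After op 3 (replace /n/4 61): {"i":{"f":12,"k":21,"z":4},"l":{"cpp":43,"fw":17,"hm":41},"lrx":[69,40,86],"n":[80,92,16,60,61]}
After op 4 (replace /lrx/0 5): {"i":{"f":12,"k":21,"z":4},"l":{"cpp":43,"fw":17,"hm":41},"lrx":[5,40,86],"n":[80,92,16,60,61]}
After op 5 (remove /l/cpp): {"i":{"f":12,"k":21,"z":4},"l":{"fw":17,"hm":41},"lrx":[5,40,86],"n":[80,92,16,60,61]}
After op 6 (replace /n/4 84): {"i":{"f":12,"k":21,"z":4},"l":{"fw":17,"hm":41},"lrx":[5,40,86],"n":[80,92,16,60,84]}
After op 7 (add /lrx/2 30): {"i":{"f":12,"k":21,"z":4},"l":{"fw":17,"hm":41},"lrx":[5,40,30,86],"n":[80,92,16,60,84]}
After op 8 (replace /lrx/1 63): {"i":{"f":12,"k":21,"z":4},"l":{"fw":17,"hm":41},"lrx":[5,63,30,86],"n":[80,92,16,60,84]}
After op 9 (replace /n/2 12): {"i":{"f":12,"k":21,"z":4},"l":{"fw":17,"hm":41},"lrx":[5,63,30,86],"n":[80,92,12,60,84]}
After op 10 (replace /i 87): {"i":87,"l":{"fw":17,"hm":41},"lrx":[5,63,30,86],"n":[80,92,12,60,84]}
After op 11 (add /n/5 28): {"i":87,"l":{"fw":17,"hm":41},"lrx":[5,63,30,86],"n":[80,92,12,60,84,28]}
After op 12 (remove /n/1): {"i":87,"l":{"fw":17,"hm":41},"lrx":[5,63,30,86],"n":[80,12,60,84,28]}
After op 13 (replace /n/1 23): {"i":87,"l":{"fw":17,"hm":41},"lrx":[5,63,30,86],"n":[80,23,60,84,28]}
After op 14 (replace /lrx/2 37): {"i":87,"l":{"fw":17,"hm":41},"lrx":[5,63,37,86],"n":[80,23,60,84,28]}
After op 15 (remove /lrx/1): {"i":87,"l":{"fw":17,"hm":41},"lrx":[5,37,86],"n":[80,23,60,84,28]}
After op 16 (replace /lrx/1 39): {"i":87,"l":{"fw":17,"hm":41},"lrx":[5,39,86],"n":[80,23,60,84,28]}
Size at path /n: 5

Answer: 5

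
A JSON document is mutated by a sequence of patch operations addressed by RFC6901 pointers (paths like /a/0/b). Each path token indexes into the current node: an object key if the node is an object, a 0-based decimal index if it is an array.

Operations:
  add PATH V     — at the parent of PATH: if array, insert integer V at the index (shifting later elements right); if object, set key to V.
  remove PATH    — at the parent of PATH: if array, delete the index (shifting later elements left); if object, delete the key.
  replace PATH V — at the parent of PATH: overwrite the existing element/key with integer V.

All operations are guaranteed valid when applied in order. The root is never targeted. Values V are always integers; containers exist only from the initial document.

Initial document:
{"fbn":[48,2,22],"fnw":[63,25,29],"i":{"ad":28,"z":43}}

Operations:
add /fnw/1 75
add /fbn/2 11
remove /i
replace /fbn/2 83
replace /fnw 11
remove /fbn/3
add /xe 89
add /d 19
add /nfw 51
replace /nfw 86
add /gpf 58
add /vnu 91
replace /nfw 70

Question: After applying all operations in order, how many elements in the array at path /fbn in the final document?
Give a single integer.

Answer: 3

Derivation:
After op 1 (add /fnw/1 75): {"fbn":[48,2,22],"fnw":[63,75,25,29],"i":{"ad":28,"z":43}}
After op 2 (add /fbn/2 11): {"fbn":[48,2,11,22],"fnw":[63,75,25,29],"i":{"ad":28,"z":43}}
After op 3 (remove /i): {"fbn":[48,2,11,22],"fnw":[63,75,25,29]}
After op 4 (replace /fbn/2 83): {"fbn":[48,2,83,22],"fnw":[63,75,25,29]}
After op 5 (replace /fnw 11): {"fbn":[48,2,83,22],"fnw":11}
After op 6 (remove /fbn/3): {"fbn":[48,2,83],"fnw":11}
After op 7 (add /xe 89): {"fbn":[48,2,83],"fnw":11,"xe":89}
After op 8 (add /d 19): {"d":19,"fbn":[48,2,83],"fnw":11,"xe":89}
After op 9 (add /nfw 51): {"d":19,"fbn":[48,2,83],"fnw":11,"nfw":51,"xe":89}
After op 10 (replace /nfw 86): {"d":19,"fbn":[48,2,83],"fnw":11,"nfw":86,"xe":89}
After op 11 (add /gpf 58): {"d":19,"fbn":[48,2,83],"fnw":11,"gpf":58,"nfw":86,"xe":89}
After op 12 (add /vnu 91): {"d":19,"fbn":[48,2,83],"fnw":11,"gpf":58,"nfw":86,"vnu":91,"xe":89}
After op 13 (replace /nfw 70): {"d":19,"fbn":[48,2,83],"fnw":11,"gpf":58,"nfw":70,"vnu":91,"xe":89}
Size at path /fbn: 3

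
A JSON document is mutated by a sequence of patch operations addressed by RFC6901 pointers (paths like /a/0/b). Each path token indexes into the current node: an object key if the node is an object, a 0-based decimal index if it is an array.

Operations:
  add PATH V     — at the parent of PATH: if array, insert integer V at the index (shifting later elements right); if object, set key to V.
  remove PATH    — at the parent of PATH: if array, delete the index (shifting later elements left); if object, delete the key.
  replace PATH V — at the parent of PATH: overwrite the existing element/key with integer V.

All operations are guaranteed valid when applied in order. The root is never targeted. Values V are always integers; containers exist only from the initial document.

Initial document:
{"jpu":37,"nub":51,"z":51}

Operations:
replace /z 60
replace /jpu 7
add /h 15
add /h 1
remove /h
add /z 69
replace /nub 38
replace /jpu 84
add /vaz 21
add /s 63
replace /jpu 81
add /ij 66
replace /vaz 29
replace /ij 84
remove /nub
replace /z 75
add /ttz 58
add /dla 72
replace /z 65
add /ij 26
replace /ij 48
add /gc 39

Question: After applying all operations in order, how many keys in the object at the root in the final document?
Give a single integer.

After op 1 (replace /z 60): {"jpu":37,"nub":51,"z":60}
After op 2 (replace /jpu 7): {"jpu":7,"nub":51,"z":60}
After op 3 (add /h 15): {"h":15,"jpu":7,"nub":51,"z":60}
After op 4 (add /h 1): {"h":1,"jpu":7,"nub":51,"z":60}
After op 5 (remove /h): {"jpu":7,"nub":51,"z":60}
After op 6 (add /z 69): {"jpu":7,"nub":51,"z":69}
After op 7 (replace /nub 38): {"jpu":7,"nub":38,"z":69}
After op 8 (replace /jpu 84): {"jpu":84,"nub":38,"z":69}
After op 9 (add /vaz 21): {"jpu":84,"nub":38,"vaz":21,"z":69}
After op 10 (add /s 63): {"jpu":84,"nub":38,"s":63,"vaz":21,"z":69}
After op 11 (replace /jpu 81): {"jpu":81,"nub":38,"s":63,"vaz":21,"z":69}
After op 12 (add /ij 66): {"ij":66,"jpu":81,"nub":38,"s":63,"vaz":21,"z":69}
After op 13 (replace /vaz 29): {"ij":66,"jpu":81,"nub":38,"s":63,"vaz":29,"z":69}
After op 14 (replace /ij 84): {"ij":84,"jpu":81,"nub":38,"s":63,"vaz":29,"z":69}
After op 15 (remove /nub): {"ij":84,"jpu":81,"s":63,"vaz":29,"z":69}
After op 16 (replace /z 75): {"ij":84,"jpu":81,"s":63,"vaz":29,"z":75}
After op 17 (add /ttz 58): {"ij":84,"jpu":81,"s":63,"ttz":58,"vaz":29,"z":75}
After op 18 (add /dla 72): {"dla":72,"ij":84,"jpu":81,"s":63,"ttz":58,"vaz":29,"z":75}
After op 19 (replace /z 65): {"dla":72,"ij":84,"jpu":81,"s":63,"ttz":58,"vaz":29,"z":65}
After op 20 (add /ij 26): {"dla":72,"ij":26,"jpu":81,"s":63,"ttz":58,"vaz":29,"z":65}
After op 21 (replace /ij 48): {"dla":72,"ij":48,"jpu":81,"s":63,"ttz":58,"vaz":29,"z":65}
After op 22 (add /gc 39): {"dla":72,"gc":39,"ij":48,"jpu":81,"s":63,"ttz":58,"vaz":29,"z":65}
Size at the root: 8

Answer: 8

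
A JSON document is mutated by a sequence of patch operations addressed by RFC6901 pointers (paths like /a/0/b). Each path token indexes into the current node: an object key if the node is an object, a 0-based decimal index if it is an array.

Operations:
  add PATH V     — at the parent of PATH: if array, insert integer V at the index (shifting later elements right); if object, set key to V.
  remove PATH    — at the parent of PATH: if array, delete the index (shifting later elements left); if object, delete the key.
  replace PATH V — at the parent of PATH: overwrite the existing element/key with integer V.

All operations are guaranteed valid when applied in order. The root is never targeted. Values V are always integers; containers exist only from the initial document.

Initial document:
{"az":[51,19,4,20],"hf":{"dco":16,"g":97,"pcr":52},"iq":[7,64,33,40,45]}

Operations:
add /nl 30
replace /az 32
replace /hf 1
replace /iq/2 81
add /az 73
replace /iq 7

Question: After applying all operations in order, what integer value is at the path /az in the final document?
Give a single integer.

After op 1 (add /nl 30): {"az":[51,19,4,20],"hf":{"dco":16,"g":97,"pcr":52},"iq":[7,64,33,40,45],"nl":30}
After op 2 (replace /az 32): {"az":32,"hf":{"dco":16,"g":97,"pcr":52},"iq":[7,64,33,40,45],"nl":30}
After op 3 (replace /hf 1): {"az":32,"hf":1,"iq":[7,64,33,40,45],"nl":30}
After op 4 (replace /iq/2 81): {"az":32,"hf":1,"iq":[7,64,81,40,45],"nl":30}
After op 5 (add /az 73): {"az":73,"hf":1,"iq":[7,64,81,40,45],"nl":30}
After op 6 (replace /iq 7): {"az":73,"hf":1,"iq":7,"nl":30}
Value at /az: 73

Answer: 73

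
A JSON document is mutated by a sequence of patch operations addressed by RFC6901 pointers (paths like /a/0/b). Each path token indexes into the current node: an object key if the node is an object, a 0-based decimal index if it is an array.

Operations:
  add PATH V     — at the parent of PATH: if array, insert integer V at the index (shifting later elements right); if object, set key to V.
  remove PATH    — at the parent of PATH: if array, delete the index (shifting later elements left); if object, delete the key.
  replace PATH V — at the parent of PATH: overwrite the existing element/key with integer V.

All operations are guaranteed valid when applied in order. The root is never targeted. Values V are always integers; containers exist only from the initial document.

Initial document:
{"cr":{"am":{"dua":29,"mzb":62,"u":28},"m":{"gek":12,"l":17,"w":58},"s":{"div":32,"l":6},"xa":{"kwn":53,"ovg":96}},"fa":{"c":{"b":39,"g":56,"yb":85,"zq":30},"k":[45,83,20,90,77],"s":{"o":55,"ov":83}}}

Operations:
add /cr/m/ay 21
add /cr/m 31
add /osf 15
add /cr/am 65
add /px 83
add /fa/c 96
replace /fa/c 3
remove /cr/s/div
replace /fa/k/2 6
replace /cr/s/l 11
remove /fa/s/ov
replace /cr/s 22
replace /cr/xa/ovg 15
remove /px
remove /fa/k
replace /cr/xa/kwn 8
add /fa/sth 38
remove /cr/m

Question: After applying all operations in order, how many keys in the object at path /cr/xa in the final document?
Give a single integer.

Answer: 2

Derivation:
After op 1 (add /cr/m/ay 21): {"cr":{"am":{"dua":29,"mzb":62,"u":28},"m":{"ay":21,"gek":12,"l":17,"w":58},"s":{"div":32,"l":6},"xa":{"kwn":53,"ovg":96}},"fa":{"c":{"b":39,"g":56,"yb":85,"zq":30},"k":[45,83,20,90,77],"s":{"o":55,"ov":83}}}
After op 2 (add /cr/m 31): {"cr":{"am":{"dua":29,"mzb":62,"u":28},"m":31,"s":{"div":32,"l":6},"xa":{"kwn":53,"ovg":96}},"fa":{"c":{"b":39,"g":56,"yb":85,"zq":30},"k":[45,83,20,90,77],"s":{"o":55,"ov":83}}}
After op 3 (add /osf 15): {"cr":{"am":{"dua":29,"mzb":62,"u":28},"m":31,"s":{"div":32,"l":6},"xa":{"kwn":53,"ovg":96}},"fa":{"c":{"b":39,"g":56,"yb":85,"zq":30},"k":[45,83,20,90,77],"s":{"o":55,"ov":83}},"osf":15}
After op 4 (add /cr/am 65): {"cr":{"am":65,"m":31,"s":{"div":32,"l":6},"xa":{"kwn":53,"ovg":96}},"fa":{"c":{"b":39,"g":56,"yb":85,"zq":30},"k":[45,83,20,90,77],"s":{"o":55,"ov":83}},"osf":15}
After op 5 (add /px 83): {"cr":{"am":65,"m":31,"s":{"div":32,"l":6},"xa":{"kwn":53,"ovg":96}},"fa":{"c":{"b":39,"g":56,"yb":85,"zq":30},"k":[45,83,20,90,77],"s":{"o":55,"ov":83}},"osf":15,"px":83}
After op 6 (add /fa/c 96): {"cr":{"am":65,"m":31,"s":{"div":32,"l":6},"xa":{"kwn":53,"ovg":96}},"fa":{"c":96,"k":[45,83,20,90,77],"s":{"o":55,"ov":83}},"osf":15,"px":83}
After op 7 (replace /fa/c 3): {"cr":{"am":65,"m":31,"s":{"div":32,"l":6},"xa":{"kwn":53,"ovg":96}},"fa":{"c":3,"k":[45,83,20,90,77],"s":{"o":55,"ov":83}},"osf":15,"px":83}
After op 8 (remove /cr/s/div): {"cr":{"am":65,"m":31,"s":{"l":6},"xa":{"kwn":53,"ovg":96}},"fa":{"c":3,"k":[45,83,20,90,77],"s":{"o":55,"ov":83}},"osf":15,"px":83}
After op 9 (replace /fa/k/2 6): {"cr":{"am":65,"m":31,"s":{"l":6},"xa":{"kwn":53,"ovg":96}},"fa":{"c":3,"k":[45,83,6,90,77],"s":{"o":55,"ov":83}},"osf":15,"px":83}
After op 10 (replace /cr/s/l 11): {"cr":{"am":65,"m":31,"s":{"l":11},"xa":{"kwn":53,"ovg":96}},"fa":{"c":3,"k":[45,83,6,90,77],"s":{"o":55,"ov":83}},"osf":15,"px":83}
After op 11 (remove /fa/s/ov): {"cr":{"am":65,"m":31,"s":{"l":11},"xa":{"kwn":53,"ovg":96}},"fa":{"c":3,"k":[45,83,6,90,77],"s":{"o":55}},"osf":15,"px":83}
After op 12 (replace /cr/s 22): {"cr":{"am":65,"m":31,"s":22,"xa":{"kwn":53,"ovg":96}},"fa":{"c":3,"k":[45,83,6,90,77],"s":{"o":55}},"osf":15,"px":83}
After op 13 (replace /cr/xa/ovg 15): {"cr":{"am":65,"m":31,"s":22,"xa":{"kwn":53,"ovg":15}},"fa":{"c":3,"k":[45,83,6,90,77],"s":{"o":55}},"osf":15,"px":83}
After op 14 (remove /px): {"cr":{"am":65,"m":31,"s":22,"xa":{"kwn":53,"ovg":15}},"fa":{"c":3,"k":[45,83,6,90,77],"s":{"o":55}},"osf":15}
After op 15 (remove /fa/k): {"cr":{"am":65,"m":31,"s":22,"xa":{"kwn":53,"ovg":15}},"fa":{"c":3,"s":{"o":55}},"osf":15}
After op 16 (replace /cr/xa/kwn 8): {"cr":{"am":65,"m":31,"s":22,"xa":{"kwn":8,"ovg":15}},"fa":{"c":3,"s":{"o":55}},"osf":15}
After op 17 (add /fa/sth 38): {"cr":{"am":65,"m":31,"s":22,"xa":{"kwn":8,"ovg":15}},"fa":{"c":3,"s":{"o":55},"sth":38},"osf":15}
After op 18 (remove /cr/m): {"cr":{"am":65,"s":22,"xa":{"kwn":8,"ovg":15}},"fa":{"c":3,"s":{"o":55},"sth":38},"osf":15}
Size at path /cr/xa: 2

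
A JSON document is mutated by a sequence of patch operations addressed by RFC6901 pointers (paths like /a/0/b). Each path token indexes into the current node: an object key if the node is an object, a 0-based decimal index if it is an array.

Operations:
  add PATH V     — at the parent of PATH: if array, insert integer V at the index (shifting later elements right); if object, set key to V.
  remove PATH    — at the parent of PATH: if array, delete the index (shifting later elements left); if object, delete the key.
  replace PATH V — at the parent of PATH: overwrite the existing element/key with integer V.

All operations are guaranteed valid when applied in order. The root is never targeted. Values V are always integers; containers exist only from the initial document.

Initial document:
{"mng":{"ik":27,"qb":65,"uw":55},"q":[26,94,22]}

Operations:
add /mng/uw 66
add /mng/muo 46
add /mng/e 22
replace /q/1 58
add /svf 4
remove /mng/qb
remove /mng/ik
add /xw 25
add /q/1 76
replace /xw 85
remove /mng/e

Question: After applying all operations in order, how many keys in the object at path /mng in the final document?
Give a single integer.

Answer: 2

Derivation:
After op 1 (add /mng/uw 66): {"mng":{"ik":27,"qb":65,"uw":66},"q":[26,94,22]}
After op 2 (add /mng/muo 46): {"mng":{"ik":27,"muo":46,"qb":65,"uw":66},"q":[26,94,22]}
After op 3 (add /mng/e 22): {"mng":{"e":22,"ik":27,"muo":46,"qb":65,"uw":66},"q":[26,94,22]}
After op 4 (replace /q/1 58): {"mng":{"e":22,"ik":27,"muo":46,"qb":65,"uw":66},"q":[26,58,22]}
After op 5 (add /svf 4): {"mng":{"e":22,"ik":27,"muo":46,"qb":65,"uw":66},"q":[26,58,22],"svf":4}
After op 6 (remove /mng/qb): {"mng":{"e":22,"ik":27,"muo":46,"uw":66},"q":[26,58,22],"svf":4}
After op 7 (remove /mng/ik): {"mng":{"e":22,"muo":46,"uw":66},"q":[26,58,22],"svf":4}
After op 8 (add /xw 25): {"mng":{"e":22,"muo":46,"uw":66},"q":[26,58,22],"svf":4,"xw":25}
After op 9 (add /q/1 76): {"mng":{"e":22,"muo":46,"uw":66},"q":[26,76,58,22],"svf":4,"xw":25}
After op 10 (replace /xw 85): {"mng":{"e":22,"muo":46,"uw":66},"q":[26,76,58,22],"svf":4,"xw":85}
After op 11 (remove /mng/e): {"mng":{"muo":46,"uw":66},"q":[26,76,58,22],"svf":4,"xw":85}
Size at path /mng: 2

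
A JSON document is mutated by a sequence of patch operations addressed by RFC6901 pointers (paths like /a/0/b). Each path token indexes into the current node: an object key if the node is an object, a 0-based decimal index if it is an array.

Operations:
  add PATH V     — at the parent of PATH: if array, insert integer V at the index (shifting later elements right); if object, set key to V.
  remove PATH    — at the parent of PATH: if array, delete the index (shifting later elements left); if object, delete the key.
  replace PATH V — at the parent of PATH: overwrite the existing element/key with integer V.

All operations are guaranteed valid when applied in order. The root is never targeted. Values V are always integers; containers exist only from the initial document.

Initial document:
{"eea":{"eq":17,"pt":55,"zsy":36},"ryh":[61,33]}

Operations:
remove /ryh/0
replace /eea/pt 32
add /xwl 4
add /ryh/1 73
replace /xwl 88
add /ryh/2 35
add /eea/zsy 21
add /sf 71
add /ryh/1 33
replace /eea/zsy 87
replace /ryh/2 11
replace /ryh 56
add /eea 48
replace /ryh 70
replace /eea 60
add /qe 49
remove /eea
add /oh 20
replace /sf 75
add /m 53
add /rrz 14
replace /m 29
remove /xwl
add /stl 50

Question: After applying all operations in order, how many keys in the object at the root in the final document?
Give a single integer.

Answer: 7

Derivation:
After op 1 (remove /ryh/0): {"eea":{"eq":17,"pt":55,"zsy":36},"ryh":[33]}
After op 2 (replace /eea/pt 32): {"eea":{"eq":17,"pt":32,"zsy":36},"ryh":[33]}
After op 3 (add /xwl 4): {"eea":{"eq":17,"pt":32,"zsy":36},"ryh":[33],"xwl":4}
After op 4 (add /ryh/1 73): {"eea":{"eq":17,"pt":32,"zsy":36},"ryh":[33,73],"xwl":4}
After op 5 (replace /xwl 88): {"eea":{"eq":17,"pt":32,"zsy":36},"ryh":[33,73],"xwl":88}
After op 6 (add /ryh/2 35): {"eea":{"eq":17,"pt":32,"zsy":36},"ryh":[33,73,35],"xwl":88}
After op 7 (add /eea/zsy 21): {"eea":{"eq":17,"pt":32,"zsy":21},"ryh":[33,73,35],"xwl":88}
After op 8 (add /sf 71): {"eea":{"eq":17,"pt":32,"zsy":21},"ryh":[33,73,35],"sf":71,"xwl":88}
After op 9 (add /ryh/1 33): {"eea":{"eq":17,"pt":32,"zsy":21},"ryh":[33,33,73,35],"sf":71,"xwl":88}
After op 10 (replace /eea/zsy 87): {"eea":{"eq":17,"pt":32,"zsy":87},"ryh":[33,33,73,35],"sf":71,"xwl":88}
After op 11 (replace /ryh/2 11): {"eea":{"eq":17,"pt":32,"zsy":87},"ryh":[33,33,11,35],"sf":71,"xwl":88}
After op 12 (replace /ryh 56): {"eea":{"eq":17,"pt":32,"zsy":87},"ryh":56,"sf":71,"xwl":88}
After op 13 (add /eea 48): {"eea":48,"ryh":56,"sf":71,"xwl":88}
After op 14 (replace /ryh 70): {"eea":48,"ryh":70,"sf":71,"xwl":88}
After op 15 (replace /eea 60): {"eea":60,"ryh":70,"sf":71,"xwl":88}
After op 16 (add /qe 49): {"eea":60,"qe":49,"ryh":70,"sf":71,"xwl":88}
After op 17 (remove /eea): {"qe":49,"ryh":70,"sf":71,"xwl":88}
After op 18 (add /oh 20): {"oh":20,"qe":49,"ryh":70,"sf":71,"xwl":88}
After op 19 (replace /sf 75): {"oh":20,"qe":49,"ryh":70,"sf":75,"xwl":88}
After op 20 (add /m 53): {"m":53,"oh":20,"qe":49,"ryh":70,"sf":75,"xwl":88}
After op 21 (add /rrz 14): {"m":53,"oh":20,"qe":49,"rrz":14,"ryh":70,"sf":75,"xwl":88}
After op 22 (replace /m 29): {"m":29,"oh":20,"qe":49,"rrz":14,"ryh":70,"sf":75,"xwl":88}
After op 23 (remove /xwl): {"m":29,"oh":20,"qe":49,"rrz":14,"ryh":70,"sf":75}
After op 24 (add /stl 50): {"m":29,"oh":20,"qe":49,"rrz":14,"ryh":70,"sf":75,"stl":50}
Size at the root: 7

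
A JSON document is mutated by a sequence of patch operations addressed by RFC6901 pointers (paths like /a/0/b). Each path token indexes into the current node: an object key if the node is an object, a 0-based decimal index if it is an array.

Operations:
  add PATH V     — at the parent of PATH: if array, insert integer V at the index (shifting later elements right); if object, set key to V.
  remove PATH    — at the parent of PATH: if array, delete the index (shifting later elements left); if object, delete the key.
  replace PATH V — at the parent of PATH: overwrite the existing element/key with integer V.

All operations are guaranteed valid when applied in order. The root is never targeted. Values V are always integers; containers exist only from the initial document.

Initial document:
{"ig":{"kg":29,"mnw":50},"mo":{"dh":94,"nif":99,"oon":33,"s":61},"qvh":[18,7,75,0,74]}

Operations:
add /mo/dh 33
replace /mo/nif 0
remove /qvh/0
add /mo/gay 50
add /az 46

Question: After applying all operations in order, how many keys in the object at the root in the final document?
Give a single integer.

After op 1 (add /mo/dh 33): {"ig":{"kg":29,"mnw":50},"mo":{"dh":33,"nif":99,"oon":33,"s":61},"qvh":[18,7,75,0,74]}
After op 2 (replace /mo/nif 0): {"ig":{"kg":29,"mnw":50},"mo":{"dh":33,"nif":0,"oon":33,"s":61},"qvh":[18,7,75,0,74]}
After op 3 (remove /qvh/0): {"ig":{"kg":29,"mnw":50},"mo":{"dh":33,"nif":0,"oon":33,"s":61},"qvh":[7,75,0,74]}
After op 4 (add /mo/gay 50): {"ig":{"kg":29,"mnw":50},"mo":{"dh":33,"gay":50,"nif":0,"oon":33,"s":61},"qvh":[7,75,0,74]}
After op 5 (add /az 46): {"az":46,"ig":{"kg":29,"mnw":50},"mo":{"dh":33,"gay":50,"nif":0,"oon":33,"s":61},"qvh":[7,75,0,74]}
Size at the root: 4

Answer: 4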